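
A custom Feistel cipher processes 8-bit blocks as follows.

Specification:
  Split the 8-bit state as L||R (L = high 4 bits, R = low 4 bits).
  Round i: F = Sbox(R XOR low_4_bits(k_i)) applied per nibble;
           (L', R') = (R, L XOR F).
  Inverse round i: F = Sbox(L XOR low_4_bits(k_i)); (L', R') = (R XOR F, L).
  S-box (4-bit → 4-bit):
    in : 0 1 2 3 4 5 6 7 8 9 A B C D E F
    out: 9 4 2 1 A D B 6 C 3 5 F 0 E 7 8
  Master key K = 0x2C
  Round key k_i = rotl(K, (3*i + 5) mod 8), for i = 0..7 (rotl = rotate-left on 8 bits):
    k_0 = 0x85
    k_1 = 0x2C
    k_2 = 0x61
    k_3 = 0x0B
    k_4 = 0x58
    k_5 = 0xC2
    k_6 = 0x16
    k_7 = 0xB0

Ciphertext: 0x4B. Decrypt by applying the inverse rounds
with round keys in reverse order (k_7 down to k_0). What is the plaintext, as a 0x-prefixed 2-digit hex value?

0x36

s_0 = ciphertext = 0x4B
s_1 = InvRound(s_0, k_7) = 0x14
s_2 = InvRound(s_1, k_6) = 0x21
s_3 = InvRound(s_2, k_5) = 0x82
s_4 = InvRound(s_3, k_4) = 0xB8
s_5 = InvRound(s_4, k_3) = 0x1B
s_6 = InvRound(s_5, k_2) = 0x21
s_7 = InvRound(s_6, k_1) = 0x62
s_8 = InvRound(s_7, k_0) = 0x36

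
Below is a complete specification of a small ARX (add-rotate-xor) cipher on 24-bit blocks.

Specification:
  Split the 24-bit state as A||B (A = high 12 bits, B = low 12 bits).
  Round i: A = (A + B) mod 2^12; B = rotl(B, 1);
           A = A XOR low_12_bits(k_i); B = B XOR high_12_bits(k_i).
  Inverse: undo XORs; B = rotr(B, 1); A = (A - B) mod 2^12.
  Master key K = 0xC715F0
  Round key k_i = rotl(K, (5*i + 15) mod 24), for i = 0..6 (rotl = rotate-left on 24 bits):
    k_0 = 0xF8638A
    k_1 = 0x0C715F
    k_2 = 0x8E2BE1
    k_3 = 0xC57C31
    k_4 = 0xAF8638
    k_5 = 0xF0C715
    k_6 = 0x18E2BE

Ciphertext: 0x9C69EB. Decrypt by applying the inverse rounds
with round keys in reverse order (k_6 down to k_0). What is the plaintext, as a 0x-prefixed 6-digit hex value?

s_0 = ciphertext = 0x9C69EB
s_1 = InvRound(s_0, k_6) = 0xF46C32
s_2 = InvRound(s_1, k_5) = 0x6B419F
s_3 = InvRound(s_2, k_4) = 0x2D9DB3
s_4 = InvRound(s_3, k_3) = 0xDF60F2
s_5 = InvRound(s_4, k_2) = 0x20F408
s_6 = InvRound(s_5, k_1) = 0x8E9A67
s_7 = InvRound(s_6, k_0) = 0x073AF0

0x073AF0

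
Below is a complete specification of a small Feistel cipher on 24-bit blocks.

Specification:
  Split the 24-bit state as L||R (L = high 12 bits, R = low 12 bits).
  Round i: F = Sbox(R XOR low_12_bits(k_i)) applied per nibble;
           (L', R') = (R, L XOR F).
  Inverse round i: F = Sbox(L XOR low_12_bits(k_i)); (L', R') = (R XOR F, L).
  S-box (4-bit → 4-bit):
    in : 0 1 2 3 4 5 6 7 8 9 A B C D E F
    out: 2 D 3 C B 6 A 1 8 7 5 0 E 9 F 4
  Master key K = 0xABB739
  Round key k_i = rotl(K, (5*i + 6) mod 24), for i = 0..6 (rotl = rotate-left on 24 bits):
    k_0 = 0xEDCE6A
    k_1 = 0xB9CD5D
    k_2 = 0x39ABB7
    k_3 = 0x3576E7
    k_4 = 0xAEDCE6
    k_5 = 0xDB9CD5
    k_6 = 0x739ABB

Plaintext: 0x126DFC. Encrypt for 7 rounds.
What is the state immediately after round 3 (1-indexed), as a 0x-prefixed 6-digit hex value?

0xFD16F6

s_0 = plaintext = 0x126DFC
s_1 = Round(s_0, k_0) = 0xDFCD5C
s_2 = Round(s_1, k_1) = 0xD5CFD1
s_3 = Round(s_2, k_2) = 0xFD16F6
s_4 = Round(s_3, k_3) = 0x6F6D0C
s_5 = Round(s_4, k_4) = 0xD0CB03
s_6 = Round(s_5, k_5) = 0xB03C96
s_7 = Round(s_6, k_6) = 0xC9613A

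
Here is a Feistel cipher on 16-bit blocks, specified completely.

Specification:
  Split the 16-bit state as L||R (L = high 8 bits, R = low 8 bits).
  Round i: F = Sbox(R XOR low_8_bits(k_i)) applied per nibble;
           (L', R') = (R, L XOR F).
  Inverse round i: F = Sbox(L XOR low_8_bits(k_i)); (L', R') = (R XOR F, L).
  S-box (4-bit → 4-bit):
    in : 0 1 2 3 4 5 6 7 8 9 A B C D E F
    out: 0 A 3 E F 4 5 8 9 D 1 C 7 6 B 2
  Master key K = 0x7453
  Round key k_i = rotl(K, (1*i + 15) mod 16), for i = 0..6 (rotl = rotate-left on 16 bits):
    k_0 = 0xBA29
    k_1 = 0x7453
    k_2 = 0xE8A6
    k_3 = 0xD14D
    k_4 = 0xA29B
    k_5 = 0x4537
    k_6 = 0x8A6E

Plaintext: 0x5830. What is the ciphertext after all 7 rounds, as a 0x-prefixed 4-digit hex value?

s_0 = plaintext = 0x5830
s_1 = Round(s_0, k_0) = 0x30F5
s_2 = Round(s_1, k_1) = 0xF525
s_3 = Round(s_2, k_2) = 0x256B
s_4 = Round(s_3, k_3) = 0x6B10
s_5 = Round(s_4, k_4) = 0x10F7
s_6 = Round(s_5, k_5) = 0xF760
s_7 = Round(s_6, k_6) = 0x60FC

0x60FC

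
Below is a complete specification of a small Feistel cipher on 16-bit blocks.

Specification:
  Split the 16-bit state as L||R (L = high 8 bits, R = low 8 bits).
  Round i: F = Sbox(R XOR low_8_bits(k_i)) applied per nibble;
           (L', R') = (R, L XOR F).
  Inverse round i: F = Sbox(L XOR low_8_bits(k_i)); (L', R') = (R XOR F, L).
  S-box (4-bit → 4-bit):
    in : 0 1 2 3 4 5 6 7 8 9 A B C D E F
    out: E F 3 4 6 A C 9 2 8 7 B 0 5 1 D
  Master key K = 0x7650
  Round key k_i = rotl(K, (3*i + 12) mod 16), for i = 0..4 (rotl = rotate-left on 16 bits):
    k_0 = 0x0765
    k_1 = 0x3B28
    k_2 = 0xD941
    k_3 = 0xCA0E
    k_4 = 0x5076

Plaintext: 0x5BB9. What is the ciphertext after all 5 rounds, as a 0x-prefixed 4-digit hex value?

s_0 = plaintext = 0x5BB9
s_1 = Round(s_0, k_0) = 0xB90B
s_2 = Round(s_1, k_1) = 0x0B8D
s_3 = Round(s_2, k_2) = 0x8D0B
s_4 = Round(s_3, k_3) = 0x0B67
s_5 = Round(s_4, k_4) = 0x67F4

0x67F4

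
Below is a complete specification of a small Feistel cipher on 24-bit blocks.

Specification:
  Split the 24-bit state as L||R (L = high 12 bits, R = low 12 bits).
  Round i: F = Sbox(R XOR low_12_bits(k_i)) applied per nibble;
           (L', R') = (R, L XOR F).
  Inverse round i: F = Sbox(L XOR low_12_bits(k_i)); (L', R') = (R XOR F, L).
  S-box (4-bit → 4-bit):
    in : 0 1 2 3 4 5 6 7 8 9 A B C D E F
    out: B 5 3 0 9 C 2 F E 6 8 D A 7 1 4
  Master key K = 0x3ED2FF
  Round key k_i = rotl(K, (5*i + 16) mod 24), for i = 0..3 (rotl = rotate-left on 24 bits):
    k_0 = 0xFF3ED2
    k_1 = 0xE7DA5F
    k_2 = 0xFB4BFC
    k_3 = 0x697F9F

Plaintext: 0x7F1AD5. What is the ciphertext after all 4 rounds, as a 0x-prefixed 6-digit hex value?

s_0 = plaintext = 0x7F1AD5
s_1 = Round(s_0, k_0) = 0xAD5E4E
s_2 = Round(s_1, k_1) = 0xE4E380
s_3 = Round(s_2, k_2) = 0x3800B4
s_4 = Round(s_3, k_3) = 0x0B47BD

0x0B47BD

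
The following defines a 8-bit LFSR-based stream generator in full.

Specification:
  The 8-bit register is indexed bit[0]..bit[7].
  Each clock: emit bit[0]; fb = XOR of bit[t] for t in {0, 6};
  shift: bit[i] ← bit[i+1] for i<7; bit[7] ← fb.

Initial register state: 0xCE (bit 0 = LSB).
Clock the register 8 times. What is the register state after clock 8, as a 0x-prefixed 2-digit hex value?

reg_0 = 0xCE
clock 1: out=0, reg = 0xE7
clock 2: out=1, reg = 0x73
clock 3: out=1, reg = 0x39
clock 4: out=1, reg = 0x9C
clock 5: out=0, reg = 0x4E
clock 6: out=0, reg = 0xA7
clock 7: out=1, reg = 0xD3
clock 8: out=1, reg = 0x69

0x69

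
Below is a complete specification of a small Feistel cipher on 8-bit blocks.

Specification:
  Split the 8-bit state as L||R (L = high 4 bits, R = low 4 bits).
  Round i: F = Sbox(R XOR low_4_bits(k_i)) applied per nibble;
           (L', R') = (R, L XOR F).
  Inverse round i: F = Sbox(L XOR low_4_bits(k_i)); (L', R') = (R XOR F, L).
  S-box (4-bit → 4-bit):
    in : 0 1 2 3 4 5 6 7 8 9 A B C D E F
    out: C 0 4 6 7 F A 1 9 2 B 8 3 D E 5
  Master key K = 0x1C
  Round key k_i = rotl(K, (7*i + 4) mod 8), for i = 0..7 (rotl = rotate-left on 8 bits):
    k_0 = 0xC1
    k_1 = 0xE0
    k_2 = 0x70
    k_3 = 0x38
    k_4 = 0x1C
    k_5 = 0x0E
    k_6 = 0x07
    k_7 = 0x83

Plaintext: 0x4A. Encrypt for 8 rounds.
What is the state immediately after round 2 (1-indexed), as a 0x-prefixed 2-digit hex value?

0xC9

s_0 = plaintext = 0x4A
s_1 = Round(s_0, k_0) = 0xAC
s_2 = Round(s_1, k_1) = 0xC9
s_3 = Round(s_2, k_2) = 0x9E
s_4 = Round(s_3, k_3) = 0xE3
s_5 = Round(s_4, k_4) = 0x3B
s_6 = Round(s_5, k_5) = 0xBC
s_7 = Round(s_6, k_6) = 0xC3
s_8 = Round(s_7, k_7) = 0x30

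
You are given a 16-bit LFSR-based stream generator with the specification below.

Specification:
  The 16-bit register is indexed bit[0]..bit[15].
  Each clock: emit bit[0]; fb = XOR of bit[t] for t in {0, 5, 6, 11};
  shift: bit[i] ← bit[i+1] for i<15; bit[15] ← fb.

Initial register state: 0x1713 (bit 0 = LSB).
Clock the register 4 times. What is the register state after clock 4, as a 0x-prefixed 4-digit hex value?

0x5171

reg_0 = 0x1713
clock 1: out=1, reg = 0x8B89
clock 2: out=1, reg = 0x45C4
clock 3: out=0, reg = 0xA2E2
clock 4: out=0, reg = 0x5171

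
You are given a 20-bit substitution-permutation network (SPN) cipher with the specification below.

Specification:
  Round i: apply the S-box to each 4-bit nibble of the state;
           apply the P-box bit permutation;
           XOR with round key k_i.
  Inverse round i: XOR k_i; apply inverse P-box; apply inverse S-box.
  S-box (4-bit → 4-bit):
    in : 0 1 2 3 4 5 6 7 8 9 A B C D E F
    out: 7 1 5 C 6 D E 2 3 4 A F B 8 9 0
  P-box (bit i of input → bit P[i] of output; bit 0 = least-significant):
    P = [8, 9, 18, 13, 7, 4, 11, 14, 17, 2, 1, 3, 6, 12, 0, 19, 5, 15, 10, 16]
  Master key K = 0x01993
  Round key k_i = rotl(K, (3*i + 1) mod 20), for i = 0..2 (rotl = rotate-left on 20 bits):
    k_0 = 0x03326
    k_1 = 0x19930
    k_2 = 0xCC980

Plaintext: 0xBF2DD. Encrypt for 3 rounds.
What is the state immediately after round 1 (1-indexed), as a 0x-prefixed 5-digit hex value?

0x3D704

s_0 = plaintext = 0xBF2DD
s_1 = Round(s_0, k_0) = 0x3D704
s_2 = Round(s_1, k_1) = 0xC97A4
s_3 = Round(s_2, k_2) = 0x90BB5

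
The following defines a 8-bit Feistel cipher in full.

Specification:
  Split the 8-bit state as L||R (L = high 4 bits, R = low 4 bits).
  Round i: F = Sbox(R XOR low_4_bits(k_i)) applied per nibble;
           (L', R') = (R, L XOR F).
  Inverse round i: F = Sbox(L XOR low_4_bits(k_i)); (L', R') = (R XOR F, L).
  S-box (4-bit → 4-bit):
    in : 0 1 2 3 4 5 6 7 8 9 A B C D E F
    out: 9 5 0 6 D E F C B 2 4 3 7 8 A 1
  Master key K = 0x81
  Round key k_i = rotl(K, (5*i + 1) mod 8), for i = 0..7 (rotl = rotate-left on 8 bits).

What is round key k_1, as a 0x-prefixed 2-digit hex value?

0x60

K = 0x81
k_0 = rotl(K, (5*0+1) mod 8) = rotl(K, 1) = 0x03
k_1 = rotl(K, (5*1+1) mod 8) = rotl(K, 6) = 0x60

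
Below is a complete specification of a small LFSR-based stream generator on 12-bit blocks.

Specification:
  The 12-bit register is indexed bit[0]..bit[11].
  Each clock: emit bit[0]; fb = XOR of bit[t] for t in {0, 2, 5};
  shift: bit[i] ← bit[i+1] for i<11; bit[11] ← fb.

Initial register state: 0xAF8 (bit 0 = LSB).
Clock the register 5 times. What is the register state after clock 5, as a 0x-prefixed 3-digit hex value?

reg_0 = 0xAF8
clock 1: out=0, reg = 0xD7C
clock 2: out=0, reg = 0x6BE
clock 3: out=0, reg = 0x35F
clock 4: out=1, reg = 0x1AF
clock 5: out=1, reg = 0x8D7

0x8D7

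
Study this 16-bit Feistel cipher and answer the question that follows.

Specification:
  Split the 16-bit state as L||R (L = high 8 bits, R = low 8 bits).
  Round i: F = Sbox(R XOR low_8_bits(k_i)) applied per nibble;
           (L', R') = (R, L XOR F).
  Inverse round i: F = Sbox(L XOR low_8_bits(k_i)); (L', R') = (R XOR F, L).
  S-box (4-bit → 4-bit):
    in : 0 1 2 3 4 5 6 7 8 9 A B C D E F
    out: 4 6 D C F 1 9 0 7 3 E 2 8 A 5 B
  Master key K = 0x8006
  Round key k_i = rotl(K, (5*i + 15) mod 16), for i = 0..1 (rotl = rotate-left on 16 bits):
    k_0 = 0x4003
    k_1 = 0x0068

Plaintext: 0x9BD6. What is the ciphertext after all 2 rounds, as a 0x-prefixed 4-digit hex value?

0x3ACB

s_0 = plaintext = 0x9BD6
s_1 = Round(s_0, k_0) = 0xD63A
s_2 = Round(s_1, k_1) = 0x3ACB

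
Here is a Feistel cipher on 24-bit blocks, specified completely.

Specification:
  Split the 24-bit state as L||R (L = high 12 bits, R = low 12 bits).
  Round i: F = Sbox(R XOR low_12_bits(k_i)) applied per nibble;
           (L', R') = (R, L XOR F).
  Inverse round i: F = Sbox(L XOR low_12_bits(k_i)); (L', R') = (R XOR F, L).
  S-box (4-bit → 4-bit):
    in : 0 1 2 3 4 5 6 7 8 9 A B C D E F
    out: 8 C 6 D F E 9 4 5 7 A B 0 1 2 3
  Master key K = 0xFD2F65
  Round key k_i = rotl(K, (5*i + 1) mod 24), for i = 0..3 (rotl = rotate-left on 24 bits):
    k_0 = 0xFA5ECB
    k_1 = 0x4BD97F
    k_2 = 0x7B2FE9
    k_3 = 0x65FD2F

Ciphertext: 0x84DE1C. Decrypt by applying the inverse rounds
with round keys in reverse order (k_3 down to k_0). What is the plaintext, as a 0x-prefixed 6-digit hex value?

s_0 = ciphertext = 0x84DE1C
s_1 = InvRound(s_0, k_3) = 0x08A84D
s_2 = InvRound(s_1, k_2) = 0xBD008A
s_3 = InvRound(s_2, k_1) = 0x629BD0
s_4 = InvRound(s_3, k_0) = 0xEF6629

0xEF6629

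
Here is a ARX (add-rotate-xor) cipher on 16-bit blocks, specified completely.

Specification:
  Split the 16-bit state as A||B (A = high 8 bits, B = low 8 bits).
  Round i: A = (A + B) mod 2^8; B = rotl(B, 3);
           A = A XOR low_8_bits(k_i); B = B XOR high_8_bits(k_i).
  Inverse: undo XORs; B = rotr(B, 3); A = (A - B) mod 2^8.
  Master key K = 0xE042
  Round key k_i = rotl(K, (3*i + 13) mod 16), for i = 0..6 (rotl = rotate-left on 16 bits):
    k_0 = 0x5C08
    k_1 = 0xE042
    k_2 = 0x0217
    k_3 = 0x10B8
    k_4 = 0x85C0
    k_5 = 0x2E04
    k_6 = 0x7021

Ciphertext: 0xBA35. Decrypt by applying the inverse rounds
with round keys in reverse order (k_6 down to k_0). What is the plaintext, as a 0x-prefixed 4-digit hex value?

0xEAA2

s_0 = ciphertext = 0xBA35
s_1 = InvRound(s_0, k_6) = 0xF3A8
s_2 = InvRound(s_1, k_5) = 0x27D0
s_3 = InvRound(s_2, k_4) = 0x3DAA
s_4 = InvRound(s_3, k_3) = 0x2E57
s_5 = InvRound(s_4, k_2) = 0x8FAA
s_6 = InvRound(s_5, k_1) = 0x8449
s_7 = InvRound(s_6, k_0) = 0xEAA2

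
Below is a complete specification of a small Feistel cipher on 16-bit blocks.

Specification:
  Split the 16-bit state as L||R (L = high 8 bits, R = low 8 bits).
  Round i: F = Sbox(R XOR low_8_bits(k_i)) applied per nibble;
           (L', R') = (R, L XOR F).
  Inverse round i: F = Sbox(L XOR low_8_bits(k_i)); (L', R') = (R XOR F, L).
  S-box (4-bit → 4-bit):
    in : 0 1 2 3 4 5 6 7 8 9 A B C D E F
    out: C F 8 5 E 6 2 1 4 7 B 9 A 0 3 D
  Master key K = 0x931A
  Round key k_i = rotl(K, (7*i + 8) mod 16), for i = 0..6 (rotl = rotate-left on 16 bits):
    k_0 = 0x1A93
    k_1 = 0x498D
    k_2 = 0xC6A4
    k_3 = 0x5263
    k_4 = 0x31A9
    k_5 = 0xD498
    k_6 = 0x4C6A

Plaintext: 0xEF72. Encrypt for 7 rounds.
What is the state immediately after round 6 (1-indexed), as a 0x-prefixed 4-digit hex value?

s_0 = plaintext = 0xEF72
s_1 = Round(s_0, k_0) = 0x72D0
s_2 = Round(s_1, k_1) = 0xD012
s_3 = Round(s_2, k_2) = 0x1242
s_4 = Round(s_3, k_3) = 0x429D
s_5 = Round(s_4, k_4) = 0x9D1C
s_6 = Round(s_5, k_5) = 0x1CD3
s_7 = Round(s_6, k_6) = 0xD38B

0x1CD3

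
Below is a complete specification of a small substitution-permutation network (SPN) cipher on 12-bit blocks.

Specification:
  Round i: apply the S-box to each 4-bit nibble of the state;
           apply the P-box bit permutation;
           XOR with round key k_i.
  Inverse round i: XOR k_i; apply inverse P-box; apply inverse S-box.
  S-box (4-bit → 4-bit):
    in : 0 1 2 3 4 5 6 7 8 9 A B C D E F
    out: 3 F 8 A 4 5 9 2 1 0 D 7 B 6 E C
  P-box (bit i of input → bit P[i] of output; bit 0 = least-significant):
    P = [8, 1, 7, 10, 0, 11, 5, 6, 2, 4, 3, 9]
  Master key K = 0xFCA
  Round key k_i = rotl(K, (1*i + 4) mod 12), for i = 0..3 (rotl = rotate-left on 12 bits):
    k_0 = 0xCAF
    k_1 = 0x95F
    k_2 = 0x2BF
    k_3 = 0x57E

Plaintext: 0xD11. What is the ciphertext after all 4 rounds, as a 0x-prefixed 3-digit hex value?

0xB25

s_0 = plaintext = 0xD11
s_1 = Round(s_0, k_0) = 0x154
s_2 = Round(s_1, k_1) = 0xBE2
s_3 = Round(s_2, k_2) = 0xEC3
s_4 = Round(s_3, k_3) = 0xB25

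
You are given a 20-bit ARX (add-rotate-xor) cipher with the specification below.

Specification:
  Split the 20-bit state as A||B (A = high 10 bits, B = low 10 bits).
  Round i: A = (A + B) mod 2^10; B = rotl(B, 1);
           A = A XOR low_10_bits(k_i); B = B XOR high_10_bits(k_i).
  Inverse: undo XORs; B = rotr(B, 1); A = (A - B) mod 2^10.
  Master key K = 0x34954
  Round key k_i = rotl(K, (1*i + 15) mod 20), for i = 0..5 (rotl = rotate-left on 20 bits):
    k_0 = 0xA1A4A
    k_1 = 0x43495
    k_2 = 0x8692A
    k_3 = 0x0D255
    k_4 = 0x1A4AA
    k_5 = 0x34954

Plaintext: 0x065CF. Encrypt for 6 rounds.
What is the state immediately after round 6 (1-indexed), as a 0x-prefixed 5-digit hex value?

0xE4FD8

s_0 = plaintext = 0x065CF
s_1 = Round(s_0, k_0) = 0xE8918
s_2 = Round(s_1, k_1) = 0x0BF3D
s_3 = Round(s_2, k_2) = 0x91861
s_4 = Round(s_3, k_3) = 0x3C8F6
s_5 = Round(s_4, k_4) = 0x50985
s_6 = Round(s_5, k_5) = 0xE4FD8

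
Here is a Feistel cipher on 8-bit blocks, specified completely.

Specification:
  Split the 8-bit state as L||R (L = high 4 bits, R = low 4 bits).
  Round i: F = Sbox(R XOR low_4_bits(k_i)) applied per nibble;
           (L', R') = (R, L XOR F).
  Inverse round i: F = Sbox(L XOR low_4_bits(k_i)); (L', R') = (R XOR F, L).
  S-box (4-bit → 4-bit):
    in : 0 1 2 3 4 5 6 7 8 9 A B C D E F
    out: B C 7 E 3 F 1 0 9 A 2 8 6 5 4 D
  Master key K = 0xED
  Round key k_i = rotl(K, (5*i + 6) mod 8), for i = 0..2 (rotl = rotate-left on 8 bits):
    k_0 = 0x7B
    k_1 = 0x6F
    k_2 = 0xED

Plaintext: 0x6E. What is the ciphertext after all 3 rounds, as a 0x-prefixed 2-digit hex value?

0xFE

s_0 = plaintext = 0x6E
s_1 = Round(s_0, k_0) = 0xE9
s_2 = Round(s_1, k_1) = 0x9F
s_3 = Round(s_2, k_2) = 0xFE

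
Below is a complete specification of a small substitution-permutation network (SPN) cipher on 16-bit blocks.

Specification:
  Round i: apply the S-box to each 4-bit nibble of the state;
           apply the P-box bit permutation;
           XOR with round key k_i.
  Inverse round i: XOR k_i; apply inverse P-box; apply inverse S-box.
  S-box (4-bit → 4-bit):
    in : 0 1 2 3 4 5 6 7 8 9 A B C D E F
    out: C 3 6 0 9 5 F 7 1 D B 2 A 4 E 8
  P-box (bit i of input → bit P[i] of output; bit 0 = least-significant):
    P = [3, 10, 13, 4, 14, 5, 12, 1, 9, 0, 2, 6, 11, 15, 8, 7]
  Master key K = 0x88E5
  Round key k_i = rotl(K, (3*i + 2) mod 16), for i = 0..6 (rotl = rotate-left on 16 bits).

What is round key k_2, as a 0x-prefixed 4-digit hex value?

0xE588

K = 0x88E5
k_0 = rotl(K, (3*0+2) mod 16) = rotl(K, 2) = 0x2396
k_1 = rotl(K, (3*1+2) mod 16) = rotl(K, 5) = 0x1CB1
k_2 = rotl(K, (3*2+2) mod 16) = rotl(K, 8) = 0xE588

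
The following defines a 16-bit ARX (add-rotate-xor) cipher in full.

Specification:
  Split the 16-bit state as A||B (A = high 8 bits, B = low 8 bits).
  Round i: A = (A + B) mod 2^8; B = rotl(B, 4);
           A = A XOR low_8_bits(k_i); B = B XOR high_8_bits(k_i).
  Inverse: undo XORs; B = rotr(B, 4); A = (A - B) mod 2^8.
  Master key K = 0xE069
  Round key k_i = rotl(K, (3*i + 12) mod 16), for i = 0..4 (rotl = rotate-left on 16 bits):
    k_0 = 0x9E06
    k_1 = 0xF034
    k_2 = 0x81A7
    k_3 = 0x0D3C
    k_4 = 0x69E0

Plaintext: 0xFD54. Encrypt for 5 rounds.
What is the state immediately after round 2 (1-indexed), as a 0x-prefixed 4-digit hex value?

s_0 = plaintext = 0xFD54
s_1 = Round(s_0, k_0) = 0x57DB
s_2 = Round(s_1, k_1) = 0x064D
s_3 = Round(s_2, k_2) = 0xF455
s_4 = Round(s_3, k_3) = 0x7558
s_5 = Round(s_4, k_4) = 0x2DEC

0x064D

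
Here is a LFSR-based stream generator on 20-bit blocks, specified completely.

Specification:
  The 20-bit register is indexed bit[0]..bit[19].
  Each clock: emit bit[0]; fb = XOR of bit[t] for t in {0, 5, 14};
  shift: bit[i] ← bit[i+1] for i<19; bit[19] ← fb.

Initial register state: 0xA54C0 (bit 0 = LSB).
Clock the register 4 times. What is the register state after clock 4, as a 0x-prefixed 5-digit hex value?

0xFA54C

reg_0 = 0xA54C0
clock 1: out=0, reg = 0xD2A60
clock 2: out=0, reg = 0xE9530
clock 3: out=0, reg = 0xF4A98
clock 4: out=0, reg = 0xFA54C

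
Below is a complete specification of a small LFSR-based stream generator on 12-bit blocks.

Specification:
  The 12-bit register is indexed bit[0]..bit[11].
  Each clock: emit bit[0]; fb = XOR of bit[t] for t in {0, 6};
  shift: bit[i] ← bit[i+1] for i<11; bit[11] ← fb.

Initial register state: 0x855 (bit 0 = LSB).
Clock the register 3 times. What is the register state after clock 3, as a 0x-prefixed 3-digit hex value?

0x90A

reg_0 = 0x855
clock 1: out=1, reg = 0x42A
clock 2: out=0, reg = 0x215
clock 3: out=1, reg = 0x90A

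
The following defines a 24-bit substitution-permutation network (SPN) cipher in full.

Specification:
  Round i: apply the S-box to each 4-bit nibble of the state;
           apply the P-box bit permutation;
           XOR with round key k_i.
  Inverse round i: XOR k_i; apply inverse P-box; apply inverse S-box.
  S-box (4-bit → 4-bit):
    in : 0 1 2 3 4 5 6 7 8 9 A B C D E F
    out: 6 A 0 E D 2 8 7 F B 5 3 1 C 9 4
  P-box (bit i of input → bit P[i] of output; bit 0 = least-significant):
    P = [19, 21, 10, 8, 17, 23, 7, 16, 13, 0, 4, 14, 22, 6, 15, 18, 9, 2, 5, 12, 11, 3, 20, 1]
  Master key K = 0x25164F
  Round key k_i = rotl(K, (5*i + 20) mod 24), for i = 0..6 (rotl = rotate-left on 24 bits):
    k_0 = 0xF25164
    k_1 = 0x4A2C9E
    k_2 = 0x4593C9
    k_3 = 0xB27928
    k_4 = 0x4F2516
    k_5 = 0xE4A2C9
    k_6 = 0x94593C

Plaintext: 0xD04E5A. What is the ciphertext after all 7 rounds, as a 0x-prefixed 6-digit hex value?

0xCEDE61

s_0 = plaintext = 0xD04E5A
s_1 = Round(s_0, k_0) = 0x2EB542
s_2 = Round(s_1, k_1) = 0x093E5F
s_3 = Round(s_2, k_2) = 0xD16585
s_4 = Round(s_3, k_3) = 0x0569AF
s_5 = Round(s_4, k_4) = 0x59419B
s_6 = Round(s_5, k_5) = 0x0B70C4
s_7 = Round(s_6, k_6) = 0xCEDE61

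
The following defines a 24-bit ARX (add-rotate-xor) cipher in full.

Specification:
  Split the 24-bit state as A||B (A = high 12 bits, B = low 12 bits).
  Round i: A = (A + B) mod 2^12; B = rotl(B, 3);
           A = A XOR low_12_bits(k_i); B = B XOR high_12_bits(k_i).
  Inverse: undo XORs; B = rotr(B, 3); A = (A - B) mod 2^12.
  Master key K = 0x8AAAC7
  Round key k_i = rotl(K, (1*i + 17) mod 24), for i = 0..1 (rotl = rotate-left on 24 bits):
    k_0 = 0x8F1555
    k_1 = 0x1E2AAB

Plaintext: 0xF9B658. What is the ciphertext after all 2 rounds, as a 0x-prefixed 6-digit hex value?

0x073077

s_0 = plaintext = 0xF9B658
s_1 = Round(s_0, k_0) = 0x0A6A32
s_2 = Round(s_1, k_1) = 0x073077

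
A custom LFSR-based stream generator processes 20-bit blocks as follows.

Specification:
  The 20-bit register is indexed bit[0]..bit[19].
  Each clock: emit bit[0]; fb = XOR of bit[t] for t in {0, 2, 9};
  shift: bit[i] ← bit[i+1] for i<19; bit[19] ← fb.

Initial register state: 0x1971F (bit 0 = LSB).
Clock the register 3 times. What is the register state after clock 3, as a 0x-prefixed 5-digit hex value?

0x632E3

reg_0 = 0x1971F
clock 1: out=1, reg = 0x8CB8F
clock 2: out=1, reg = 0xC65C7
clock 3: out=1, reg = 0x632E3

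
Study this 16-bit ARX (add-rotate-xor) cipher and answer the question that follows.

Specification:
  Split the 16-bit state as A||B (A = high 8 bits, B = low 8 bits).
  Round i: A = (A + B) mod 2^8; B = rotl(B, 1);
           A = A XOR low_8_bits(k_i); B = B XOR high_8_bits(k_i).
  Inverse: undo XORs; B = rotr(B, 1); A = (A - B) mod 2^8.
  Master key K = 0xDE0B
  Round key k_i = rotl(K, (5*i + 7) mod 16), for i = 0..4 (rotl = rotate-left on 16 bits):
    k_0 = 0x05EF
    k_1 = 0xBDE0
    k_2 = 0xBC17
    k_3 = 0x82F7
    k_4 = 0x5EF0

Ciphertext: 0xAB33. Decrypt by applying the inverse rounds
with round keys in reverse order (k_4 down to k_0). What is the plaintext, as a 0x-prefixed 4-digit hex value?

s_0 = ciphertext = 0xAB33
s_1 = InvRound(s_0, k_4) = 0xA5B6
s_2 = InvRound(s_1, k_3) = 0x381A
s_3 = InvRound(s_2, k_2) = 0xDC53
s_4 = InvRound(s_3, k_1) = 0xC577
s_5 = InvRound(s_4, k_0) = 0xF139

0xF139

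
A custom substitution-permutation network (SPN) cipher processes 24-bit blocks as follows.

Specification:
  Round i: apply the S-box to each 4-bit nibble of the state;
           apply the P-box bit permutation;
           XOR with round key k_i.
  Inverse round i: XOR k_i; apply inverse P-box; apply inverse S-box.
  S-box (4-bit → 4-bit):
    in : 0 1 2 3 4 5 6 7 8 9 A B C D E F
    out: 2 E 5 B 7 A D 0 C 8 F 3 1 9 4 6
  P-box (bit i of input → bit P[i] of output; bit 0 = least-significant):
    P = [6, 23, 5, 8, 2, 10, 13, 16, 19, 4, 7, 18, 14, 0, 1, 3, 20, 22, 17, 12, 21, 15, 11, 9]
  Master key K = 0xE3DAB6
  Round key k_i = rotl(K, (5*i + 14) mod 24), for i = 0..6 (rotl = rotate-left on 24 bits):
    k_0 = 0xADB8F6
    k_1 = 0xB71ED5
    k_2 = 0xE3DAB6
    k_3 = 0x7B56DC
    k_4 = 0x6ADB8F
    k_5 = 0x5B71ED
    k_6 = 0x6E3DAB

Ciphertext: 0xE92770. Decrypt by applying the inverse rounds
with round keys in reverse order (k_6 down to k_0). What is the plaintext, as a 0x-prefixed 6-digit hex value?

0xAC6D61

s_0 = ciphertext = 0xE92770
s_1 = InvRound(s_0, k_6) = 0x88119B
s_2 = InvRound(s_1, k_5) = 0x742064
s_3 = InvRound(s_2, k_4) = 0x16A6E6
s_4 = InvRound(s_3, k_3) = 0xB5638E
s_5 = InvRound(s_4, k_2) = 0xFA95E8
s_6 = InvRound(s_5, k_1) = 0x1053D8
s_7 = InvRound(s_6, k_0) = 0xAC6D61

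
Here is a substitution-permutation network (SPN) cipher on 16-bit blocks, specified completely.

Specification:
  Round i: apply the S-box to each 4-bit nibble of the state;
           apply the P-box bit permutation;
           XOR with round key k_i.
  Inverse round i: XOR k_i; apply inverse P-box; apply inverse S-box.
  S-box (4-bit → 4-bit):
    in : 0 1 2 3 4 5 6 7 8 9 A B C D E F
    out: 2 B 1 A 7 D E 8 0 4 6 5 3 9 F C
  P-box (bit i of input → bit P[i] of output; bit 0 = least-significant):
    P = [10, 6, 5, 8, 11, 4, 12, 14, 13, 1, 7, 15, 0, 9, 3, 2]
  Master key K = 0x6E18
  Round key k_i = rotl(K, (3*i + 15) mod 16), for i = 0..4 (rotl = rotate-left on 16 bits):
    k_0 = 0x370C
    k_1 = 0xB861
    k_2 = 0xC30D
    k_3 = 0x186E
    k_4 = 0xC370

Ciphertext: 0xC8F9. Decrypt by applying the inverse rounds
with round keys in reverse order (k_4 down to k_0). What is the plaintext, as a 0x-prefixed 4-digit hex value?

s_0 = ciphertext = 0xC8F9
s_1 = InvRound(s_0, k_4) = 0x4927
s_2 = InvRound(s_1, k_3) = 0xB8F3
s_3 = InvRound(s_2, k_2) = 0x64E6
s_4 = InvRound(s_3, k_1) = 0xD652
s_5 = InvRound(s_4, k_0) = 0xF133

0xF133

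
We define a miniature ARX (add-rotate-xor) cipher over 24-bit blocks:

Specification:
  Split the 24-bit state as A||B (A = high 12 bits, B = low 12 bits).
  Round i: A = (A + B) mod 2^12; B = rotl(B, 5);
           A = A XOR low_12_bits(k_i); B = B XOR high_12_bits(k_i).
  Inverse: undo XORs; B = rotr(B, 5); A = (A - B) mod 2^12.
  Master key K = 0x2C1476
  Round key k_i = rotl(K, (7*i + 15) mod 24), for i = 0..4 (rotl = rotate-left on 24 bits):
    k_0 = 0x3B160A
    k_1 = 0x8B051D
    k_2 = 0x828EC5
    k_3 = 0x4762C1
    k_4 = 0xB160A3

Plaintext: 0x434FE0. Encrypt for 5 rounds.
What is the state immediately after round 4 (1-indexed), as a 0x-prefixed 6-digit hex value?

s_0 = plaintext = 0x434FE0
s_1 = Round(s_0, k_0) = 0x21EFAE
s_2 = Round(s_1, k_1) = 0x4D1D6F
s_3 = Round(s_2, k_2) = 0xC855D2
s_4 = Round(s_3, k_3) = 0x096E3D
s_5 = Round(s_4, k_4) = 0xE70CAA

0x096E3D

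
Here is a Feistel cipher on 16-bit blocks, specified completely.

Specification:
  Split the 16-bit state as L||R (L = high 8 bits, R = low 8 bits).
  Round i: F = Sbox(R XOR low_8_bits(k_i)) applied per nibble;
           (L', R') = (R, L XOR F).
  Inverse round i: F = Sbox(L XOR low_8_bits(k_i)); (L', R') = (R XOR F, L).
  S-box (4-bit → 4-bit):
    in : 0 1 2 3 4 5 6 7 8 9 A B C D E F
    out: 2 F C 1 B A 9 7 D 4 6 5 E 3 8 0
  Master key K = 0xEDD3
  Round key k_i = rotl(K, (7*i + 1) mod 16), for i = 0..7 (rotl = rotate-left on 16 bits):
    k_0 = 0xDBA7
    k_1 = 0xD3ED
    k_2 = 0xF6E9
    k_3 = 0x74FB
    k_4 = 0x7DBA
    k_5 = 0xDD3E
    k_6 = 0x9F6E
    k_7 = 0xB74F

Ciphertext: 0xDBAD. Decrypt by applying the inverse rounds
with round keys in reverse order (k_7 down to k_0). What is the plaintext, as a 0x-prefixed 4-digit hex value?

s_0 = ciphertext = 0xDBAD
s_1 = InvRound(s_0, k_7) = 0xE6DB
s_2 = InvRound(s_1, k_6) = 0x06E6
s_3 = InvRound(s_2, k_5) = 0xFB06
s_4 = InvRound(s_3, k_4) = 0xB9FB
s_5 = InvRound(s_4, k_3) = 0x47B9
s_6 = InvRound(s_5, k_2) = 0xD147
s_7 = InvRound(s_6, k_1) = 0x59D1
s_8 = InvRound(s_7, k_0) = 0xD959

0xD959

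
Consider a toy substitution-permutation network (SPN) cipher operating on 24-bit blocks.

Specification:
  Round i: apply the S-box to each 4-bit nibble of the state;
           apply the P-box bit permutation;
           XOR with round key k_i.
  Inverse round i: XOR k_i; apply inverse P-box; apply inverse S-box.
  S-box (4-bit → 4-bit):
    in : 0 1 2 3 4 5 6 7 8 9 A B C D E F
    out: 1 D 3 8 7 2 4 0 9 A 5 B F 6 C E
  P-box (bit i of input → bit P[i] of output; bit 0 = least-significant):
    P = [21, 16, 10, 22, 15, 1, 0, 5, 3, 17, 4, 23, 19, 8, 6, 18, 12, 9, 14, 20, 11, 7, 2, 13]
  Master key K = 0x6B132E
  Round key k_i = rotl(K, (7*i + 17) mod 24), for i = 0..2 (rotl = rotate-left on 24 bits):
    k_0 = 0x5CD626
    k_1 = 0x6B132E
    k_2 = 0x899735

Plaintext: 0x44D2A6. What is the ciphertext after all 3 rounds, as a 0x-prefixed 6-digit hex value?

0x482295

s_0 = plaintext = 0x44D2A6
s_1 = Round(s_0, k_0) = 0x5E09EB
s_2 = Round(s_1, k_1) = 0x90538F
s_3 = Round(s_2, k_2) = 0x482295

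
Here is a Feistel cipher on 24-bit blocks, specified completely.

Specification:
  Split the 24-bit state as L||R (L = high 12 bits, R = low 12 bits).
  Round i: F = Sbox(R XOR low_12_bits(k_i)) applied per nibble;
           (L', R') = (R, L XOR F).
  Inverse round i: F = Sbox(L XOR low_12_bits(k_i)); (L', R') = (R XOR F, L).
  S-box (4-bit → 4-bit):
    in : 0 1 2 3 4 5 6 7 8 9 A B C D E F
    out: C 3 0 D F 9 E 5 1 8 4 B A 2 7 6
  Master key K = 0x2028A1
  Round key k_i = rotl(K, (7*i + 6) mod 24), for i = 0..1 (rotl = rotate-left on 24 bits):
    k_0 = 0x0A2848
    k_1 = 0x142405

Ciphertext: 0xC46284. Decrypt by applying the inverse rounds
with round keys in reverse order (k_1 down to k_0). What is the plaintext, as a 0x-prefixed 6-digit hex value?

0x795379

s_0 = ciphertext = 0xC46284
s_1 = InvRound(s_0, k_1) = 0x379C46
s_2 = InvRound(s_1, k_0) = 0x795379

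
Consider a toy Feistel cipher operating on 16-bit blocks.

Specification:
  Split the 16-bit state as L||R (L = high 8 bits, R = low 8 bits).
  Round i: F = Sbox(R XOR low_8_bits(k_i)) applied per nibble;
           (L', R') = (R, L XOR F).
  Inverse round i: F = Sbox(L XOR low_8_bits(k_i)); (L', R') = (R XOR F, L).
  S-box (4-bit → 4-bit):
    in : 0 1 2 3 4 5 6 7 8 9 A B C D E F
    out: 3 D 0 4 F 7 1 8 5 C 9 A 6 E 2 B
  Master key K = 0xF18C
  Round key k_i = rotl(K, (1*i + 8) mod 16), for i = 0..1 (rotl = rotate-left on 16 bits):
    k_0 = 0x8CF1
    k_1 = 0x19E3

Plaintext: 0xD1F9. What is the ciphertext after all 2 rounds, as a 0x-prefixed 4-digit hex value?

0xE4C1

s_0 = plaintext = 0xD1F9
s_1 = Round(s_0, k_0) = 0xF9E4
s_2 = Round(s_1, k_1) = 0xE4C1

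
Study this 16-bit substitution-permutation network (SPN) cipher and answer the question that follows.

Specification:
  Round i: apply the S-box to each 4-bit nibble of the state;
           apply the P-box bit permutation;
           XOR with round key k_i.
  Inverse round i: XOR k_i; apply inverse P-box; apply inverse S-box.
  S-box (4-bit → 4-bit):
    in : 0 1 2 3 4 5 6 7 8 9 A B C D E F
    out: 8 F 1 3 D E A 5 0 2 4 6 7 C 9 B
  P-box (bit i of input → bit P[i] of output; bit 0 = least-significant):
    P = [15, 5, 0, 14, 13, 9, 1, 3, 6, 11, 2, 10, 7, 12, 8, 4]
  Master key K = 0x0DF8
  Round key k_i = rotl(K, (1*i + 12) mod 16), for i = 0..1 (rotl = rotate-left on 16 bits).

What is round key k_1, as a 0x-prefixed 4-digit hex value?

0x01BF

K = 0x0DF8
k_0 = rotl(K, (1*0+12) mod 16) = rotl(K, 12) = 0x80DF
k_1 = rotl(K, (1*1+12) mod 16) = rotl(K, 13) = 0x01BF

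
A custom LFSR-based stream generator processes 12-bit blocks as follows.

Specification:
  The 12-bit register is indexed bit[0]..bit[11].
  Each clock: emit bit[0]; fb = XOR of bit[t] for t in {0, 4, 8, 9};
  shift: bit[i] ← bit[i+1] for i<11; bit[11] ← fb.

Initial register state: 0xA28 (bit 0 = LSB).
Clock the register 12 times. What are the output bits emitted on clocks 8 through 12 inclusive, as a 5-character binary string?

reg_0 = 0xA28
clock 1: out=0, reg = 0xD14
clock 2: out=0, reg = 0x68A
clock 3: out=0, reg = 0xB45
clock 4: out=1, reg = 0xDA2
clock 5: out=0, reg = 0xED1
clock 6: out=1, reg = 0xF68
clock 7: out=0, reg = 0x7B4
clock 8: out=0, reg = 0xBDA
clock 9: out=0, reg = 0xDED
clock 10: out=1, reg = 0x6F6
clock 11: out=0, reg = 0x37B
clock 12: out=1, reg = 0x1BD

00101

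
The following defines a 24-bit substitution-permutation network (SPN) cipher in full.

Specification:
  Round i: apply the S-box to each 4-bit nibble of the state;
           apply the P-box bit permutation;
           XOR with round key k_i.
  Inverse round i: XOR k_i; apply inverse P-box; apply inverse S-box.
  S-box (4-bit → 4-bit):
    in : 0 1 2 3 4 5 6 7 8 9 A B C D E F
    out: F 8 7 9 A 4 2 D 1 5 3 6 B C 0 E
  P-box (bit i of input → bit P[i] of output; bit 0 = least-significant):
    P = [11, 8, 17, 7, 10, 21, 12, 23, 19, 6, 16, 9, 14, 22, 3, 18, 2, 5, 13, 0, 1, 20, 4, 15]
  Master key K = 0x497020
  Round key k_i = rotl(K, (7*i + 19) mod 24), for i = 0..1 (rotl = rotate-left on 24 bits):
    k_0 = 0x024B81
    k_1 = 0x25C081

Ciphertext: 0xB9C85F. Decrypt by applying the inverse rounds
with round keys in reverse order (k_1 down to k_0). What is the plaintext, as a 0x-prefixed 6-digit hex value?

0x7EE8BF

s_0 = ciphertext = 0xB9C85F
s_1 = InvRound(s_0, k_1) = 0x28DA13
s_2 = InvRound(s_1, k_0) = 0x7EE8BF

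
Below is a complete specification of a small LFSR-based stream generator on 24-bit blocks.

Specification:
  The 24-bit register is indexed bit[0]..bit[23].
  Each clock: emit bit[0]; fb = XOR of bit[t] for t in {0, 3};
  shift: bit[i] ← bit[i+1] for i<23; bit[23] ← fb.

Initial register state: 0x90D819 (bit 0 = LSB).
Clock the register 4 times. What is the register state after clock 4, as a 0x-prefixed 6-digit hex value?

reg_0 = 0x90D819
clock 1: out=1, reg = 0x486C0C
clock 2: out=0, reg = 0xA43606
clock 3: out=0, reg = 0x521B03
clock 4: out=1, reg = 0xA90D81

0xA90D81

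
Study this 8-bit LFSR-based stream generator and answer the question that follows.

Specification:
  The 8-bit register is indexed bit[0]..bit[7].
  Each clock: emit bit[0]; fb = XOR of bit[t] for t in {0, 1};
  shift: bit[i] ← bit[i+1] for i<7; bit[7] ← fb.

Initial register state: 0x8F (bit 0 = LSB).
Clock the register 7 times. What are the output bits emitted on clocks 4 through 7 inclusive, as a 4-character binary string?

1000

reg_0 = 0x8F
clock 1: out=1, reg = 0x47
clock 2: out=1, reg = 0x23
clock 3: out=1, reg = 0x11
clock 4: out=1, reg = 0x88
clock 5: out=0, reg = 0x44
clock 6: out=0, reg = 0x22
clock 7: out=0, reg = 0x91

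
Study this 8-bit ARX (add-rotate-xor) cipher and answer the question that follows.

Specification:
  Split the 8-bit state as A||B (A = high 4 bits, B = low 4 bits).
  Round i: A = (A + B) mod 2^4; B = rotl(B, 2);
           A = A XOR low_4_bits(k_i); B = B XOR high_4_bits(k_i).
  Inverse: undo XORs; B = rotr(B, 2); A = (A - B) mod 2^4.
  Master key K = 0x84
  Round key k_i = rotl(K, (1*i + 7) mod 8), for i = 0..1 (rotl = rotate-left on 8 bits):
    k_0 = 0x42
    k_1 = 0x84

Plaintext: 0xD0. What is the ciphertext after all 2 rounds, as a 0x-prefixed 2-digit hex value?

s_0 = plaintext = 0xD0
s_1 = Round(s_0, k_0) = 0xF4
s_2 = Round(s_1, k_1) = 0x79

0x79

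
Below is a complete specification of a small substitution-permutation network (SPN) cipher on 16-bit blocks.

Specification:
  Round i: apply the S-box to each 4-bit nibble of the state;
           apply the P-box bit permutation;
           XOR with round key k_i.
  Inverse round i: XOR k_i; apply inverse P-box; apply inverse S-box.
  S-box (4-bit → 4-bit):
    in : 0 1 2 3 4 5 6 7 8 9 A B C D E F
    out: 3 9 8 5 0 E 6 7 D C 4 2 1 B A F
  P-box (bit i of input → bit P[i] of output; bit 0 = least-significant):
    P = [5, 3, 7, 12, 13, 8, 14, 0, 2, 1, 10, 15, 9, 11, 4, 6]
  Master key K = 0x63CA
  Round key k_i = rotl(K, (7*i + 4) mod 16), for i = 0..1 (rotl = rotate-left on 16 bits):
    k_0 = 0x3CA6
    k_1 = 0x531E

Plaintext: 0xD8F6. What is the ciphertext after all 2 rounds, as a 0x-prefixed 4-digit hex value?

s_0 = plaintext = 0xD8F6
s_1 = Round(s_0, k_0) = 0xD36B
s_2 = Round(s_1, k_1) = 0x1C52

0x1C52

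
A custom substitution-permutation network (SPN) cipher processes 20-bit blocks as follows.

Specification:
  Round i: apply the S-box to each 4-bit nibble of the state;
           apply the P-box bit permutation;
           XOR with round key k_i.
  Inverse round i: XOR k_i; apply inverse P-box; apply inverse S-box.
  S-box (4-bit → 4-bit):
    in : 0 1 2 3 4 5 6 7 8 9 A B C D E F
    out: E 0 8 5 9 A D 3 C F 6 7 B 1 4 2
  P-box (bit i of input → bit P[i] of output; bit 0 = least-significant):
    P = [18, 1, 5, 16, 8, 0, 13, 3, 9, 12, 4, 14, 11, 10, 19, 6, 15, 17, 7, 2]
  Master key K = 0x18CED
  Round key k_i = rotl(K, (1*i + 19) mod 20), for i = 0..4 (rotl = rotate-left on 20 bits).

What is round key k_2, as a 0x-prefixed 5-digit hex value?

K = 0x18CED
k_0 = rotl(K, (1*0+19) mod 20) = rotl(K, 19) = 0x8C676
k_1 = rotl(K, (1*1+19) mod 20) = rotl(K, 0) = 0x18CED
k_2 = rotl(K, (1*2+19) mod 20) = rotl(K, 1) = 0x319DA

0x319DA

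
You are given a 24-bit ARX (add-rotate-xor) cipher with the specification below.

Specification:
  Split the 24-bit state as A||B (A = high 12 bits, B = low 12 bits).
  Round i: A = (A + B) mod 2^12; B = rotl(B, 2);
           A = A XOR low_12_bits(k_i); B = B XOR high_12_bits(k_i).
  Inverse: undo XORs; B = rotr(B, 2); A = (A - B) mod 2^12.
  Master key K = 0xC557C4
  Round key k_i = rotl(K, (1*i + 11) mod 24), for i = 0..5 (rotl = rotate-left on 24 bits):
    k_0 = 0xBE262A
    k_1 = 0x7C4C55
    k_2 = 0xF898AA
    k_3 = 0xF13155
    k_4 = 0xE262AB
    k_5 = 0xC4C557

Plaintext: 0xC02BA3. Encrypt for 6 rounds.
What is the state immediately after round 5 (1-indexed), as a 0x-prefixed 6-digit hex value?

s_0 = plaintext = 0xC02BA3
s_1 = Round(s_0, k_0) = 0x18F56C
s_2 = Round(s_1, k_1) = 0xAAE275
s_3 = Round(s_2, k_2) = 0x58965D
s_4 = Round(s_3, k_3) = 0xAB3666
s_5 = Round(s_4, k_4) = 0x3B27BF
s_6 = Round(s_5, k_5) = 0xE262B1

0x3B27BF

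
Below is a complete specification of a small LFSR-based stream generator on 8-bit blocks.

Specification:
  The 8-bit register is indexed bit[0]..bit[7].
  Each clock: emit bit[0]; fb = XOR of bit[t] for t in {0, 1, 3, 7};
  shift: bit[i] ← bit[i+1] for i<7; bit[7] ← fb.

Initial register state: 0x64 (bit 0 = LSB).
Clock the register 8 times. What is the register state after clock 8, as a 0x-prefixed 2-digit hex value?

reg_0 = 0x64
clock 1: out=0, reg = 0x32
clock 2: out=0, reg = 0x99
clock 3: out=1, reg = 0xCC
clock 4: out=0, reg = 0x66
clock 5: out=0, reg = 0xB3
clock 6: out=1, reg = 0xD9
clock 7: out=1, reg = 0xEC
clock 8: out=0, reg = 0x76

0x76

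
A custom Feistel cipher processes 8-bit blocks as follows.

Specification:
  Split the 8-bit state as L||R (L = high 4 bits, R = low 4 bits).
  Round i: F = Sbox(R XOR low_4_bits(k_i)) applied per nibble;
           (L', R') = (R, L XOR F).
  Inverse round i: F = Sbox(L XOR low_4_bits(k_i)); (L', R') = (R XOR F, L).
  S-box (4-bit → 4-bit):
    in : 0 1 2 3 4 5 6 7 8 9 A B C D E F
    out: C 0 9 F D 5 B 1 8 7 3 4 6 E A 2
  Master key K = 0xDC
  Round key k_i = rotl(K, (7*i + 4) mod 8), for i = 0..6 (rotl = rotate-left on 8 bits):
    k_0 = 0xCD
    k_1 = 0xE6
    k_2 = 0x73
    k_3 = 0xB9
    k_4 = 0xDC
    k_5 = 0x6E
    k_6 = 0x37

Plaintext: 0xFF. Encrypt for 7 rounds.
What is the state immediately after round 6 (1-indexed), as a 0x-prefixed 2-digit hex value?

0x64

s_0 = plaintext = 0xFF
s_1 = Round(s_0, k_0) = 0xF6
s_2 = Round(s_1, k_1) = 0x63
s_3 = Round(s_2, k_2) = 0x3A
s_4 = Round(s_3, k_3) = 0xAC
s_5 = Round(s_4, k_4) = 0xC6
s_6 = Round(s_5, k_5) = 0x64
s_7 = Round(s_6, k_6) = 0x49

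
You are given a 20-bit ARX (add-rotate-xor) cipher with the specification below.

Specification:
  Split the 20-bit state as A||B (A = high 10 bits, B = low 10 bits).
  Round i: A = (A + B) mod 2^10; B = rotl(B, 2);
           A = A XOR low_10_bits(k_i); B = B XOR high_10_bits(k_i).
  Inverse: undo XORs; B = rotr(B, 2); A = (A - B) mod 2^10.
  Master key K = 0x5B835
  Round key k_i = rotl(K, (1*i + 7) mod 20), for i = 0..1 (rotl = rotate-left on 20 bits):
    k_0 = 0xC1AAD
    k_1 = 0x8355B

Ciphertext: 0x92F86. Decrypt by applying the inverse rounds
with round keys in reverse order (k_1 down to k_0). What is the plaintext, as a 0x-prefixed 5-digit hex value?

s_0 = ciphertext = 0x92F86
s_1 = InvRound(s_0, k_1) = 0xEBB62
s_2 = InvRound(s_1, k_0) = 0x3A819

0x3A819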